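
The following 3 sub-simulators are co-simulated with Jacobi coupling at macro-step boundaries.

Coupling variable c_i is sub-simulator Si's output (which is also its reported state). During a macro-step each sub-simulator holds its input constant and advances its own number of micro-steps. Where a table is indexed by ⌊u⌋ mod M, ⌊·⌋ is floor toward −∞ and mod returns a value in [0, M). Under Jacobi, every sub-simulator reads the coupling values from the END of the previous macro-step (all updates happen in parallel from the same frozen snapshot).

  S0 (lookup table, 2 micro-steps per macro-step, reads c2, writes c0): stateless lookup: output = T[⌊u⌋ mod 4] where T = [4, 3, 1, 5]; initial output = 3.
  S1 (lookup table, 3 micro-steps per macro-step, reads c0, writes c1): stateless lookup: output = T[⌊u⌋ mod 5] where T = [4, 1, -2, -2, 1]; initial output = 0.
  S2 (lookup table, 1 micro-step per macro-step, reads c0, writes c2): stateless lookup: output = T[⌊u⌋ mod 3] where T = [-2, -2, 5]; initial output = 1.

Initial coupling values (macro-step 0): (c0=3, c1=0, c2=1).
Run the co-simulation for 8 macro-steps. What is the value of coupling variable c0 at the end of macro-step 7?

c0 at macro-step 7 = 1

macro 1: S0 reads c2=1 → after 2×micro: 3; S1 reads c0=3 → after 3×micro: -2; S2 reads c0=3 → after 1×micro: -2 ⇒ (c0=3, c1=-2, c2=-2)
macro 2: S0 reads c2=-2 → after 2×micro: 1; S1 reads c0=3 → after 3×micro: -2; S2 reads c0=3 → after 1×micro: -2 ⇒ (c0=1, c1=-2, c2=-2)
macro 3: S0 reads c2=-2 → after 2×micro: 1; S1 reads c0=1 → after 3×micro: 1; S2 reads c0=1 → after 1×micro: -2 ⇒ (c0=1, c1=1, c2=-2)
macro 4: S0 reads c2=-2 → after 2×micro: 1; S1 reads c0=1 → after 3×micro: 1; S2 reads c0=1 → after 1×micro: -2 ⇒ (c0=1, c1=1, c2=-2)
macro 5: S0 reads c2=-2 → after 2×micro: 1; S1 reads c0=1 → after 3×micro: 1; S2 reads c0=1 → after 1×micro: -2 ⇒ (c0=1, c1=1, c2=-2)
macro 6: S0 reads c2=-2 → after 2×micro: 1; S1 reads c0=1 → after 3×micro: 1; S2 reads c0=1 → after 1×micro: -2 ⇒ (c0=1, c1=1, c2=-2)
macro 7: S0 reads c2=-2 → after 2×micro: 1; S1 reads c0=1 → after 3×micro: 1; S2 reads c0=1 → after 1×micro: -2 ⇒ (c0=1, c1=1, c2=-2)
macro 8: S0 reads c2=-2 → after 2×micro: 1; S1 reads c0=1 → after 3×micro: 1; S2 reads c0=1 → after 1×micro: -2 ⇒ (c0=1, c1=1, c2=-2)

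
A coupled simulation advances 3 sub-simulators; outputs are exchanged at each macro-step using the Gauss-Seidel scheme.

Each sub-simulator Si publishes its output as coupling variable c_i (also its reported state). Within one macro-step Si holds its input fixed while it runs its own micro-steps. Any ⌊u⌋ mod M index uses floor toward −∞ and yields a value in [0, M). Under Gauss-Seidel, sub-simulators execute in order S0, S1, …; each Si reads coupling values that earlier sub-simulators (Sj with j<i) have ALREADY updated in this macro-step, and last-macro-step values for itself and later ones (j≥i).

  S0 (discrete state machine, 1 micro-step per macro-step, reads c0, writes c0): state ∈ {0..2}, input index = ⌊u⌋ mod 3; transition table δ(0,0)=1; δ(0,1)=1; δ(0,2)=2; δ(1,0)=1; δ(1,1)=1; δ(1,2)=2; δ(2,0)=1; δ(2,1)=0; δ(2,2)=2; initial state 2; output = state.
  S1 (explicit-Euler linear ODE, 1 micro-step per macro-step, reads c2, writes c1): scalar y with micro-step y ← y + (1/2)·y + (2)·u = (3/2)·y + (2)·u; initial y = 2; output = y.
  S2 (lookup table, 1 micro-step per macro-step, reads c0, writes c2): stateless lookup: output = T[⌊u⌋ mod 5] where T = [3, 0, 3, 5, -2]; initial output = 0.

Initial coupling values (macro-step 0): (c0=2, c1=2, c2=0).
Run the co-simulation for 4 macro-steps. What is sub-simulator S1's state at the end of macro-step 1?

S1 state at macro-step 1 = 3

macro 1: S0 reads c0=2 → after 1×micro: 2; S1 reads c2=0 → after 1×micro: 3; S2 reads c0=2 → after 1×micro: 3 ⇒ (c0=2, c1=3, c2=3)
macro 2: S0 reads c0=2 → after 1×micro: 2; S1 reads c2=3 → after 1×micro: 21/2; S2 reads c0=2 → after 1×micro: 3 ⇒ (c0=2, c1=21/2, c2=3)
macro 3: S0 reads c0=2 → after 1×micro: 2; S1 reads c2=3 → after 1×micro: 87/4; S2 reads c0=2 → after 1×micro: 3 ⇒ (c0=2, c1=87/4, c2=3)
macro 4: S0 reads c0=2 → after 1×micro: 2; S1 reads c2=3 → after 1×micro: 309/8; S2 reads c0=2 → after 1×micro: 3 ⇒ (c0=2, c1=309/8, c2=3)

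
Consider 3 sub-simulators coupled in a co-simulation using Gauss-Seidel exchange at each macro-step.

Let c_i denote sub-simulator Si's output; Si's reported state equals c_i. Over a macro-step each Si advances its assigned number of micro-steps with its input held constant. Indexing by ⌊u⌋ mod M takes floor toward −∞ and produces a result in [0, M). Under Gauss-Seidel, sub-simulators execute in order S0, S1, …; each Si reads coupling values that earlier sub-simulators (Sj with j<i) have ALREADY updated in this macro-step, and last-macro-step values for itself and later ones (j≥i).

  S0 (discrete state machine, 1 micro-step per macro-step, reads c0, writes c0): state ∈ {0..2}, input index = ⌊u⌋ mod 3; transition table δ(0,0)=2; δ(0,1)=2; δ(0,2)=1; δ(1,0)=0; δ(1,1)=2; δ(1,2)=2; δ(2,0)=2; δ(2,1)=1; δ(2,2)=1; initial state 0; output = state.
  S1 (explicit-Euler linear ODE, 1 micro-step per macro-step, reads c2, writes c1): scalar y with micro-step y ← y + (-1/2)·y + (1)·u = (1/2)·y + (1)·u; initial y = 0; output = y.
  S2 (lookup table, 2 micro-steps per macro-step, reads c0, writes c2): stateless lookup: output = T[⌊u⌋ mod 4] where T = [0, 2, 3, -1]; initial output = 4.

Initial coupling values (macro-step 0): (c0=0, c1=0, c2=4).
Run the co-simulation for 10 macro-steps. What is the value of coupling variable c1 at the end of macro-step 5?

c1 at macro-step 5 = 37/8

macro 1: S0 reads c0=0 → after 1×micro: 2; S1 reads c2=4 → after 1×micro: 4; S2 reads c0=2 → after 2×micro: 3 ⇒ (c0=2, c1=4, c2=3)
macro 2: S0 reads c0=2 → after 1×micro: 1; S1 reads c2=3 → after 1×micro: 5; S2 reads c0=1 → after 2×micro: 2 ⇒ (c0=1, c1=5, c2=2)
macro 3: S0 reads c0=1 → after 1×micro: 2; S1 reads c2=2 → after 1×micro: 9/2; S2 reads c0=2 → after 2×micro: 3 ⇒ (c0=2, c1=9/2, c2=3)
macro 4: S0 reads c0=2 → after 1×micro: 1; S1 reads c2=3 → after 1×micro: 21/4; S2 reads c0=1 → after 2×micro: 2 ⇒ (c0=1, c1=21/4, c2=2)
macro 5: S0 reads c0=1 → after 1×micro: 2; S1 reads c2=2 → after 1×micro: 37/8; S2 reads c0=2 → after 2×micro: 3 ⇒ (c0=2, c1=37/8, c2=3)
macro 6: S0 reads c0=2 → after 1×micro: 1; S1 reads c2=3 → after 1×micro: 85/16; S2 reads c0=1 → after 2×micro: 2 ⇒ (c0=1, c1=85/16, c2=2)
macro 7: S0 reads c0=1 → after 1×micro: 2; S1 reads c2=2 → after 1×micro: 149/32; S2 reads c0=2 → after 2×micro: 3 ⇒ (c0=2, c1=149/32, c2=3)
macro 8: S0 reads c0=2 → after 1×micro: 1; S1 reads c2=3 → after 1×micro: 341/64; S2 reads c0=1 → after 2×micro: 2 ⇒ (c0=1, c1=341/64, c2=2)
macro 9: S0 reads c0=1 → after 1×micro: 2; S1 reads c2=2 → after 1×micro: 597/128; S2 reads c0=2 → after 2×micro: 3 ⇒ (c0=2, c1=597/128, c2=3)
macro 10: S0 reads c0=2 → after 1×micro: 1; S1 reads c2=3 → after 1×micro: 1365/256; S2 reads c0=1 → after 2×micro: 2 ⇒ (c0=1, c1=1365/256, c2=2)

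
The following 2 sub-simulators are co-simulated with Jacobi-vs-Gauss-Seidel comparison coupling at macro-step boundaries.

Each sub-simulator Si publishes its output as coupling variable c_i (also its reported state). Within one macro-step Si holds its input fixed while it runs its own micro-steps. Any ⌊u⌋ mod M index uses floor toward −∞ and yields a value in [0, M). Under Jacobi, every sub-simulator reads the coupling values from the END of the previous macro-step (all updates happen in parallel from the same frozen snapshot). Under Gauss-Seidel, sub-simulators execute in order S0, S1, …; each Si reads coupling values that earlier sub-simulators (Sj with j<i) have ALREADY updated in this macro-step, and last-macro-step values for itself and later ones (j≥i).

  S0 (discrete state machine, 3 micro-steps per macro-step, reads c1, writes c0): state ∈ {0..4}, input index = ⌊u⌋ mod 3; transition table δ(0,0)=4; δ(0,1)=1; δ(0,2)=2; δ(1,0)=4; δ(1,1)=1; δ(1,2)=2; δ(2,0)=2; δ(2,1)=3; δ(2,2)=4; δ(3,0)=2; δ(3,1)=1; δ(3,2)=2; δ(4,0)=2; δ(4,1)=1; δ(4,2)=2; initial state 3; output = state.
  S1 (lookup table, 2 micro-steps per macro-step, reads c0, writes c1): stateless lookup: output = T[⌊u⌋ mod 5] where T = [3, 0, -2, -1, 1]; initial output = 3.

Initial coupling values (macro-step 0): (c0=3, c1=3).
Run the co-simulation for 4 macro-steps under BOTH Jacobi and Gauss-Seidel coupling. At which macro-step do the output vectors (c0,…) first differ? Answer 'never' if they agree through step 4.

first divergence at macro-step: 1

[Jacobi] macro 1: S0 reads c1=3 → after 3×micro: 2; S1 reads c0=3 → after 2×micro: -1 ⇒ (c0=2, c1=-1)
[Jacobi] macro 2: S0 reads c1=-1 → after 3×micro: 4; S1 reads c0=2 → after 2×micro: -2 ⇒ (c0=4, c1=-2)
[Jacobi] macro 3: S0 reads c1=-2 → after 3×micro: 1; S1 reads c0=4 → after 2×micro: 1 ⇒ (c0=1, c1=1)
[Jacobi] macro 4: S0 reads c1=1 → after 3×micro: 1; S1 reads c0=1 → after 2×micro: 0 ⇒ (c0=1, c1=0)
[Gauss-Seidel] macro 1: S0 reads c1=3 → after 3×micro: 2; S1 reads c0=2 → after 2×micro: -2 ⇒ (c0=2, c1=-2)
[Gauss-Seidel] macro 2: S0 reads c1=-2 → after 3×micro: 1; S1 reads c0=1 → after 2×micro: 0 ⇒ (c0=1, c1=0)
[Gauss-Seidel] macro 3: S0 reads c1=0 → after 3×micro: 2; S1 reads c0=2 → after 2×micro: -2 ⇒ (c0=2, c1=-2)
[Gauss-Seidel] macro 4: S0 reads c1=-2 → after 3×micro: 1; S1 reads c0=1 → after 2×micro: 0 ⇒ (c0=1, c1=0)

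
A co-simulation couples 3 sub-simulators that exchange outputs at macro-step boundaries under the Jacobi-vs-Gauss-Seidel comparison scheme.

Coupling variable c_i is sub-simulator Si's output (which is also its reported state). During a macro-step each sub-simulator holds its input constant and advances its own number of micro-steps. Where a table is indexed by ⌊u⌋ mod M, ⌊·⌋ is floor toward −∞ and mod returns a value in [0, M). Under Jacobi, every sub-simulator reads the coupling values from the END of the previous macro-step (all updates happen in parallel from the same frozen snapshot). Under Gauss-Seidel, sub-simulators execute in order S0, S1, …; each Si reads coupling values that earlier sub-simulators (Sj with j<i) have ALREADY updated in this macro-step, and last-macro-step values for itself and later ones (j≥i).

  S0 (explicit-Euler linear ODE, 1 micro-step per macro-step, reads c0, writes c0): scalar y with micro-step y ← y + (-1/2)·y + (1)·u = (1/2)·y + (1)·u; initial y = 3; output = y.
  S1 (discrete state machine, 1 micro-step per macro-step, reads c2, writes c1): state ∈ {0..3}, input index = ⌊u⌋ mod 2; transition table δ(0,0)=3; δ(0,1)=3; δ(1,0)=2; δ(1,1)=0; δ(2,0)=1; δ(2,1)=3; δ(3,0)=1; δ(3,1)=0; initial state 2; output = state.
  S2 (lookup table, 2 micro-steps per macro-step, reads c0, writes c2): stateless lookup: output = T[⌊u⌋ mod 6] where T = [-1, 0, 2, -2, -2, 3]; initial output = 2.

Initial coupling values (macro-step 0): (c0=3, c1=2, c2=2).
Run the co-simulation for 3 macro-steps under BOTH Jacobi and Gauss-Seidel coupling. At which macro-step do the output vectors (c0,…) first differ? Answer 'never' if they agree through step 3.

[Jacobi] macro 1: S0 reads c0=3 → after 1×micro: 9/2; S1 reads c2=2 → after 1×micro: 1; S2 reads c0=3 → after 2×micro: -2 ⇒ (c0=9/2, c1=1, c2=-2)
[Jacobi] macro 2: S0 reads c0=9/2 → after 1×micro: 27/4; S1 reads c2=-2 → after 1×micro: 2; S2 reads c0=9/2 → after 2×micro: -2 ⇒ (c0=27/4, c1=2, c2=-2)
[Jacobi] macro 3: S0 reads c0=27/4 → after 1×micro: 81/8; S1 reads c2=-2 → after 1×micro: 1; S2 reads c0=27/4 → after 2×micro: -1 ⇒ (c0=81/8, c1=1, c2=-1)
[Gauss-Seidel] macro 1: S0 reads c0=3 → after 1×micro: 9/2; S1 reads c2=2 → after 1×micro: 1; S2 reads c0=9/2 → after 2×micro: -2 ⇒ (c0=9/2, c1=1, c2=-2)
[Gauss-Seidel] macro 2: S0 reads c0=9/2 → after 1×micro: 27/4; S1 reads c2=-2 → after 1×micro: 2; S2 reads c0=27/4 → after 2×micro: -1 ⇒ (c0=27/4, c1=2, c2=-1)
[Gauss-Seidel] macro 3: S0 reads c0=27/4 → after 1×micro: 81/8; S1 reads c2=-1 → after 1×micro: 3; S2 reads c0=81/8 → after 2×micro: -2 ⇒ (c0=81/8, c1=3, c2=-2)

first divergence at macro-step: 2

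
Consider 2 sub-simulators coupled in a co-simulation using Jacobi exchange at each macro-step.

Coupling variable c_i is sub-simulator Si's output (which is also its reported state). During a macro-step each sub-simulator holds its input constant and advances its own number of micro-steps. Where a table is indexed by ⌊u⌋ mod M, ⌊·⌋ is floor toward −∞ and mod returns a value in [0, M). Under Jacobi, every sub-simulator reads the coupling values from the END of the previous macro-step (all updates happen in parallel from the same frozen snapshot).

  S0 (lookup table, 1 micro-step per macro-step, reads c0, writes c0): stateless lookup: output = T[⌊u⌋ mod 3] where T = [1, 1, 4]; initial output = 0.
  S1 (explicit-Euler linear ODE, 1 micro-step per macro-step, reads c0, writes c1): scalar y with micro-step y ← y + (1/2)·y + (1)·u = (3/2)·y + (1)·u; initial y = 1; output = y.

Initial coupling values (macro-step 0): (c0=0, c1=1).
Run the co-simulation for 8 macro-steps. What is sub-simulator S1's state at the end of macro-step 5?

S1 state at macro-step 5 = 503/32

macro 1: S0 reads c0=0 → after 1×micro: 1; S1 reads c0=0 → after 1×micro: 3/2 ⇒ (c0=1, c1=3/2)
macro 2: S0 reads c0=1 → after 1×micro: 1; S1 reads c0=1 → after 1×micro: 13/4 ⇒ (c0=1, c1=13/4)
macro 3: S0 reads c0=1 → after 1×micro: 1; S1 reads c0=1 → after 1×micro: 47/8 ⇒ (c0=1, c1=47/8)
macro 4: S0 reads c0=1 → after 1×micro: 1; S1 reads c0=1 → after 1×micro: 157/16 ⇒ (c0=1, c1=157/16)
macro 5: S0 reads c0=1 → after 1×micro: 1; S1 reads c0=1 → after 1×micro: 503/32 ⇒ (c0=1, c1=503/32)
macro 6: S0 reads c0=1 → after 1×micro: 1; S1 reads c0=1 → after 1×micro: 1573/64 ⇒ (c0=1, c1=1573/64)
macro 7: S0 reads c0=1 → after 1×micro: 1; S1 reads c0=1 → after 1×micro: 4847/128 ⇒ (c0=1, c1=4847/128)
macro 8: S0 reads c0=1 → after 1×micro: 1; S1 reads c0=1 → after 1×micro: 14797/256 ⇒ (c0=1, c1=14797/256)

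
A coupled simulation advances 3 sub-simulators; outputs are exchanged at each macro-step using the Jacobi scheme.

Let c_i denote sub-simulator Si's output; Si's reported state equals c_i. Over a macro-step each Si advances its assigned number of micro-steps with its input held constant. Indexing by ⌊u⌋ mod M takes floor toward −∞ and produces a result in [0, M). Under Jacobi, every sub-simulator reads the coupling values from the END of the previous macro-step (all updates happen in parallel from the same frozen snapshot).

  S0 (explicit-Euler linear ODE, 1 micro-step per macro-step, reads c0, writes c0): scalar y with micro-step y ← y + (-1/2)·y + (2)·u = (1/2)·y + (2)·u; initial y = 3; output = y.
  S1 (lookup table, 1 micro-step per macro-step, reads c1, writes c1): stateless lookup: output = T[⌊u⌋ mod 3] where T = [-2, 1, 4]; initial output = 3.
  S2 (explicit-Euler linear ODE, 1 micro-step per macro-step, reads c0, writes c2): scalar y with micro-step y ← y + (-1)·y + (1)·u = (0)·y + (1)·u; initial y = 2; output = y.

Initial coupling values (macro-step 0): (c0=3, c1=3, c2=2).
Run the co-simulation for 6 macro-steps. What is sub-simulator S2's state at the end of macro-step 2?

macro 1: S0 reads c0=3 → after 1×micro: 15/2; S1 reads c1=3 → after 1×micro: -2; S2 reads c0=3 → after 1×micro: 3 ⇒ (c0=15/2, c1=-2, c2=3)
macro 2: S0 reads c0=15/2 → after 1×micro: 75/4; S1 reads c1=-2 → after 1×micro: 1; S2 reads c0=15/2 → after 1×micro: 15/2 ⇒ (c0=75/4, c1=1, c2=15/2)
macro 3: S0 reads c0=75/4 → after 1×micro: 375/8; S1 reads c1=1 → after 1×micro: 1; S2 reads c0=75/4 → after 1×micro: 75/4 ⇒ (c0=375/8, c1=1, c2=75/4)
macro 4: S0 reads c0=375/8 → after 1×micro: 1875/16; S1 reads c1=1 → after 1×micro: 1; S2 reads c0=375/8 → after 1×micro: 375/8 ⇒ (c0=1875/16, c1=1, c2=375/8)
macro 5: S0 reads c0=1875/16 → after 1×micro: 9375/32; S1 reads c1=1 → after 1×micro: 1; S2 reads c0=1875/16 → after 1×micro: 1875/16 ⇒ (c0=9375/32, c1=1, c2=1875/16)
macro 6: S0 reads c0=9375/32 → after 1×micro: 46875/64; S1 reads c1=1 → after 1×micro: 1; S2 reads c0=9375/32 → after 1×micro: 9375/32 ⇒ (c0=46875/64, c1=1, c2=9375/32)

S2 state at macro-step 2 = 15/2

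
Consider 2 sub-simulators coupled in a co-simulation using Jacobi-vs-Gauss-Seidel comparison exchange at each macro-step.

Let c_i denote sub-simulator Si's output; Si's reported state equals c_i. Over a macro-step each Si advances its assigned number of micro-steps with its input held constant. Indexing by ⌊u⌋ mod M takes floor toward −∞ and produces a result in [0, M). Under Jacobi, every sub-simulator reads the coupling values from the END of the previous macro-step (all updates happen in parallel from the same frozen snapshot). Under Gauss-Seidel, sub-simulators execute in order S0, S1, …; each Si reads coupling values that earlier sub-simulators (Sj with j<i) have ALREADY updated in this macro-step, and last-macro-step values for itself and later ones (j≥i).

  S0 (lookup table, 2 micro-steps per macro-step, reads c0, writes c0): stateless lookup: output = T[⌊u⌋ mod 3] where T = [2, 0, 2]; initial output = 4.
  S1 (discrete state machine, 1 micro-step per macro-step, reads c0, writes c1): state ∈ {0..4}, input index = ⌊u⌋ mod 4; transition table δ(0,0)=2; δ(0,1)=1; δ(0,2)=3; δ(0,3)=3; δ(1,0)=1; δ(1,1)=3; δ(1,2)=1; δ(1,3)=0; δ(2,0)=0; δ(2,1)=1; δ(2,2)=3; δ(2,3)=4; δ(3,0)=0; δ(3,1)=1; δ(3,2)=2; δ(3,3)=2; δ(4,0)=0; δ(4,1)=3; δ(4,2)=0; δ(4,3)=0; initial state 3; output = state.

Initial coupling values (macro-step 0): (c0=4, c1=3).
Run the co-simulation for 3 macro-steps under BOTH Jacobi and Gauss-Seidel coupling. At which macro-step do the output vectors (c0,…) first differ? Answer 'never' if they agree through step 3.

first divergence at macro-step: 2

[Jacobi] macro 1: S0 reads c0=4 → after 2×micro: 0; S1 reads c0=4 → after 1×micro: 0 ⇒ (c0=0, c1=0)
[Jacobi] macro 2: S0 reads c0=0 → after 2×micro: 2; S1 reads c0=0 → after 1×micro: 2 ⇒ (c0=2, c1=2)
[Jacobi] macro 3: S0 reads c0=2 → after 2×micro: 2; S1 reads c0=2 → after 1×micro: 3 ⇒ (c0=2, c1=3)
[Gauss-Seidel] macro 1: S0 reads c0=4 → after 2×micro: 0; S1 reads c0=0 → after 1×micro: 0 ⇒ (c0=0, c1=0)
[Gauss-Seidel] macro 2: S0 reads c0=0 → after 2×micro: 2; S1 reads c0=2 → after 1×micro: 3 ⇒ (c0=2, c1=3)
[Gauss-Seidel] macro 3: S0 reads c0=2 → after 2×micro: 2; S1 reads c0=2 → after 1×micro: 2 ⇒ (c0=2, c1=2)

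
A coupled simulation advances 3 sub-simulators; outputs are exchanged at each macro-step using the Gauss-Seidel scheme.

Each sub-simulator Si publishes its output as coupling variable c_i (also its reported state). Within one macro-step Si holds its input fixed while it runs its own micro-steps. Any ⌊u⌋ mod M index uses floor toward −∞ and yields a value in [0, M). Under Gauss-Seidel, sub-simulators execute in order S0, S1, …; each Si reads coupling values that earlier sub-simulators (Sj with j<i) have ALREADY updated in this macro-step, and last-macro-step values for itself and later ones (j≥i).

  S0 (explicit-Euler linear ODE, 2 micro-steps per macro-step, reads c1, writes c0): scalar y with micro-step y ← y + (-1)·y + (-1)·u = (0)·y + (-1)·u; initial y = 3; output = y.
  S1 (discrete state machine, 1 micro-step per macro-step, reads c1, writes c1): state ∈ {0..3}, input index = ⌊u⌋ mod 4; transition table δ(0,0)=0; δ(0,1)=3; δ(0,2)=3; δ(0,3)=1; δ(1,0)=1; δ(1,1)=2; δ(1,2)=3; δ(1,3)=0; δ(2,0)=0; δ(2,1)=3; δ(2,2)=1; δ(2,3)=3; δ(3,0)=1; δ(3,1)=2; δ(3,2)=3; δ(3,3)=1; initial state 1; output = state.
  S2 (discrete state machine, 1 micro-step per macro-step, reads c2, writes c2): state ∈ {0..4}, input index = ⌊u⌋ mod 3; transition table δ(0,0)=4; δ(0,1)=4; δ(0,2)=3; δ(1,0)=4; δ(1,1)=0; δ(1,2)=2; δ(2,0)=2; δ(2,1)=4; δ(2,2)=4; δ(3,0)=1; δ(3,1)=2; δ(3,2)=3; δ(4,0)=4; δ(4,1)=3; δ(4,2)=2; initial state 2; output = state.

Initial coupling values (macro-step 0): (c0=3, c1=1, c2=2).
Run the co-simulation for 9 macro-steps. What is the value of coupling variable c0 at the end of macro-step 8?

macro 1: S0 reads c1=1 → after 2×micro: -1; S1 reads c1=1 → after 1×micro: 2; S2 reads c2=2 → after 1×micro: 4 ⇒ (c0=-1, c1=2, c2=4)
macro 2: S0 reads c1=2 → after 2×micro: -2; S1 reads c1=2 → after 1×micro: 1; S2 reads c2=4 → after 1×micro: 3 ⇒ (c0=-2, c1=1, c2=3)
macro 3: S0 reads c1=1 → after 2×micro: -1; S1 reads c1=1 → after 1×micro: 2; S2 reads c2=3 → after 1×micro: 1 ⇒ (c0=-1, c1=2, c2=1)
macro 4: S0 reads c1=2 → after 2×micro: -2; S1 reads c1=2 → after 1×micro: 1; S2 reads c2=1 → after 1×micro: 0 ⇒ (c0=-2, c1=1, c2=0)
macro 5: S0 reads c1=1 → after 2×micro: -1; S1 reads c1=1 → after 1×micro: 2; S2 reads c2=0 → after 1×micro: 4 ⇒ (c0=-1, c1=2, c2=4)
macro 6: S0 reads c1=2 → after 2×micro: -2; S1 reads c1=2 → after 1×micro: 1; S2 reads c2=4 → after 1×micro: 3 ⇒ (c0=-2, c1=1, c2=3)
macro 7: S0 reads c1=1 → after 2×micro: -1; S1 reads c1=1 → after 1×micro: 2; S2 reads c2=3 → after 1×micro: 1 ⇒ (c0=-1, c1=2, c2=1)
macro 8: S0 reads c1=2 → after 2×micro: -2; S1 reads c1=2 → after 1×micro: 1; S2 reads c2=1 → after 1×micro: 0 ⇒ (c0=-2, c1=1, c2=0)
macro 9: S0 reads c1=1 → after 2×micro: -1; S1 reads c1=1 → after 1×micro: 2; S2 reads c2=0 → after 1×micro: 4 ⇒ (c0=-1, c1=2, c2=4)

c0 at macro-step 8 = -2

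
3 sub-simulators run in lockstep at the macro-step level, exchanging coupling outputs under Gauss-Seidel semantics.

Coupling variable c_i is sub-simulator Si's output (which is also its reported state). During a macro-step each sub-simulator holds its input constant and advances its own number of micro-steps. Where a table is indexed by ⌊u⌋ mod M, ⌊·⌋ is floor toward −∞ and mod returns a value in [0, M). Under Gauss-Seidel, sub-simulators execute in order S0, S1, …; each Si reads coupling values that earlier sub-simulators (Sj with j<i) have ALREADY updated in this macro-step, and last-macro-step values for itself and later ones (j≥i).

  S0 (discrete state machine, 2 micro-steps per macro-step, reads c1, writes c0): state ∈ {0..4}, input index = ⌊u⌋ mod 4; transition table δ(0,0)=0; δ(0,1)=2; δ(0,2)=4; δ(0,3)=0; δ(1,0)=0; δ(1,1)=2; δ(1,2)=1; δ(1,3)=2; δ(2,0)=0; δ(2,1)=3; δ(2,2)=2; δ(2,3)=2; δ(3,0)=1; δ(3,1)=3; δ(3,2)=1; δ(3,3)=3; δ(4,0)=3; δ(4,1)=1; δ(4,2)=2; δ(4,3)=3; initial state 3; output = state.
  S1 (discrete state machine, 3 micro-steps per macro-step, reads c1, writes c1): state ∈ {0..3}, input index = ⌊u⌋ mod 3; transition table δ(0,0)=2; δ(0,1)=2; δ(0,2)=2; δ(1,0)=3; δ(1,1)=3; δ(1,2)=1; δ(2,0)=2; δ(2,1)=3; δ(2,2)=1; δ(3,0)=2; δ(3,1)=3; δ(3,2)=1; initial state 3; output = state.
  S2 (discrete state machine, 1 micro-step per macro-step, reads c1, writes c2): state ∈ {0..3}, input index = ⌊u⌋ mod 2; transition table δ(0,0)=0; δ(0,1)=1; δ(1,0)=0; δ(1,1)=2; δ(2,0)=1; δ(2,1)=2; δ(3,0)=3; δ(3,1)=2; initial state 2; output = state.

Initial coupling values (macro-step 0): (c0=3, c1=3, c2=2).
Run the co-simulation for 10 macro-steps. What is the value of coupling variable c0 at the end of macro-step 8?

c0 at macro-step 8 = 1

macro 1: S0 reads c1=3 → after 2×micro: 3; S1 reads c1=3 → after 3×micro: 2; S2 reads c1=2 → after 1×micro: 1 ⇒ (c0=3, c1=2, c2=1)
macro 2: S0 reads c1=2 → after 2×micro: 1; S1 reads c1=2 → after 3×micro: 1; S2 reads c1=1 → after 1×micro: 2 ⇒ (c0=1, c1=1, c2=2)
macro 3: S0 reads c1=1 → after 2×micro: 3; S1 reads c1=1 → after 3×micro: 3; S2 reads c1=3 → after 1×micro: 2 ⇒ (c0=3, c1=3, c2=2)
macro 4: S0 reads c1=3 → after 2×micro: 3; S1 reads c1=3 → after 3×micro: 2; S2 reads c1=2 → after 1×micro: 1 ⇒ (c0=3, c1=2, c2=1)
macro 5: S0 reads c1=2 → after 2×micro: 1; S1 reads c1=2 → after 3×micro: 1; S2 reads c1=1 → after 1×micro: 2 ⇒ (c0=1, c1=1, c2=2)
macro 6: S0 reads c1=1 → after 2×micro: 3; S1 reads c1=1 → after 3×micro: 3; S2 reads c1=3 → after 1×micro: 2 ⇒ (c0=3, c1=3, c2=2)
macro 7: S0 reads c1=3 → after 2×micro: 3; S1 reads c1=3 → after 3×micro: 2; S2 reads c1=2 → after 1×micro: 1 ⇒ (c0=3, c1=2, c2=1)
macro 8: S0 reads c1=2 → after 2×micro: 1; S1 reads c1=2 → after 3×micro: 1; S2 reads c1=1 → after 1×micro: 2 ⇒ (c0=1, c1=1, c2=2)
macro 9: S0 reads c1=1 → after 2×micro: 3; S1 reads c1=1 → after 3×micro: 3; S2 reads c1=3 → after 1×micro: 2 ⇒ (c0=3, c1=3, c2=2)
macro 10: S0 reads c1=3 → after 2×micro: 3; S1 reads c1=3 → after 3×micro: 2; S2 reads c1=2 → after 1×micro: 1 ⇒ (c0=3, c1=2, c2=1)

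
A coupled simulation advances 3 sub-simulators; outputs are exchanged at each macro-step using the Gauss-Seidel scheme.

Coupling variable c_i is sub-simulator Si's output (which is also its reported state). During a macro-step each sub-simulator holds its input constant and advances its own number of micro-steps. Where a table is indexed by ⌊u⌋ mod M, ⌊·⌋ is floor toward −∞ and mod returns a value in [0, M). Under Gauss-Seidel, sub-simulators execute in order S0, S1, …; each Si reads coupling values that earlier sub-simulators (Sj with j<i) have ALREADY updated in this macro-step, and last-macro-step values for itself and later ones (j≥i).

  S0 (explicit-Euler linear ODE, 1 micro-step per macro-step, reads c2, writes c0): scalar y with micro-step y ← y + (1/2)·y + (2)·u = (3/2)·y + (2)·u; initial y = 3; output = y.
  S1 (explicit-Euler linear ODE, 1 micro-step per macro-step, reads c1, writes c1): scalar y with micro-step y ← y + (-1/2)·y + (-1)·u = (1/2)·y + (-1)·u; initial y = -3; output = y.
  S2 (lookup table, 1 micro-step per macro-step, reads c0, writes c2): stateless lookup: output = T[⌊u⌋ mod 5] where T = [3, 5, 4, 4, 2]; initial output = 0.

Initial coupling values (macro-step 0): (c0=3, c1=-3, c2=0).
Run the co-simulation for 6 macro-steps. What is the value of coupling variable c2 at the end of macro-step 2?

c2 at macro-step 2 = 3

macro 1: S0 reads c2=0 → after 1×micro: 9/2; S1 reads c1=-3 → after 1×micro: 3/2; S2 reads c0=9/2 → after 1×micro: 2 ⇒ (c0=9/2, c1=3/2, c2=2)
macro 2: S0 reads c2=2 → after 1×micro: 43/4; S1 reads c1=3/2 → after 1×micro: -3/4; S2 reads c0=43/4 → after 1×micro: 3 ⇒ (c0=43/4, c1=-3/4, c2=3)
macro 3: S0 reads c2=3 → after 1×micro: 177/8; S1 reads c1=-3/4 → after 1×micro: 3/8; S2 reads c0=177/8 → after 1×micro: 4 ⇒ (c0=177/8, c1=3/8, c2=4)
macro 4: S0 reads c2=4 → after 1×micro: 659/16; S1 reads c1=3/8 → after 1×micro: -3/16; S2 reads c0=659/16 → after 1×micro: 5 ⇒ (c0=659/16, c1=-3/16, c2=5)
macro 5: S0 reads c2=5 → after 1×micro: 2297/32; S1 reads c1=-3/16 → after 1×micro: 3/32; S2 reads c0=2297/32 → after 1×micro: 5 ⇒ (c0=2297/32, c1=3/32, c2=5)
macro 6: S0 reads c2=5 → after 1×micro: 7531/64; S1 reads c1=3/32 → after 1×micro: -3/64; S2 reads c0=7531/64 → after 1×micro: 4 ⇒ (c0=7531/64, c1=-3/64, c2=4)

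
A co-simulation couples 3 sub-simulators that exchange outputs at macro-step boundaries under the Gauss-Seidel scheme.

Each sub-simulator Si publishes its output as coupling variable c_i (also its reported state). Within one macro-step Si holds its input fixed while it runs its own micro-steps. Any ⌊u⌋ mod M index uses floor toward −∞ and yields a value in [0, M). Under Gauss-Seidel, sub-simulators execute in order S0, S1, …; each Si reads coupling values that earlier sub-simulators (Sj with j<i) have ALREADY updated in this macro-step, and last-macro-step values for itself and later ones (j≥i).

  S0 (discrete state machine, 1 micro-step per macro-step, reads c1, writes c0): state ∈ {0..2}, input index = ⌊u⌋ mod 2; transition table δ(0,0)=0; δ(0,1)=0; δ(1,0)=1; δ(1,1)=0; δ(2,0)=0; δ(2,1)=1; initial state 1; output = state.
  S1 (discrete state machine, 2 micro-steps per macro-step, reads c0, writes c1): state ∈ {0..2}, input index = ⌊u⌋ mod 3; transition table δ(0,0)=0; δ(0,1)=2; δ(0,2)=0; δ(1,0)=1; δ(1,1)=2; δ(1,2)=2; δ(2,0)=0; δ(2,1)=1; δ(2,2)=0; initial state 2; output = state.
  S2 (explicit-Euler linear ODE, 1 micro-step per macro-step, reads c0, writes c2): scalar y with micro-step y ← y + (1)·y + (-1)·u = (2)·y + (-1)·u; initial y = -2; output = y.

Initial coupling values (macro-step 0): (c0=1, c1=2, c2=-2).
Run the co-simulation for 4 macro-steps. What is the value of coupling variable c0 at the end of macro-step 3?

c0 at macro-step 3 = 1

macro 1: S0 reads c1=2 → after 1×micro: 1; S1 reads c0=1 → after 2×micro: 2; S2 reads c0=1 → after 1×micro: -5 ⇒ (c0=1, c1=2, c2=-5)
macro 2: S0 reads c1=2 → after 1×micro: 1; S1 reads c0=1 → after 2×micro: 2; S2 reads c0=1 → after 1×micro: -11 ⇒ (c0=1, c1=2, c2=-11)
macro 3: S0 reads c1=2 → after 1×micro: 1; S1 reads c0=1 → after 2×micro: 2; S2 reads c0=1 → after 1×micro: -23 ⇒ (c0=1, c1=2, c2=-23)
macro 4: S0 reads c1=2 → after 1×micro: 1; S1 reads c0=1 → after 2×micro: 2; S2 reads c0=1 → after 1×micro: -47 ⇒ (c0=1, c1=2, c2=-47)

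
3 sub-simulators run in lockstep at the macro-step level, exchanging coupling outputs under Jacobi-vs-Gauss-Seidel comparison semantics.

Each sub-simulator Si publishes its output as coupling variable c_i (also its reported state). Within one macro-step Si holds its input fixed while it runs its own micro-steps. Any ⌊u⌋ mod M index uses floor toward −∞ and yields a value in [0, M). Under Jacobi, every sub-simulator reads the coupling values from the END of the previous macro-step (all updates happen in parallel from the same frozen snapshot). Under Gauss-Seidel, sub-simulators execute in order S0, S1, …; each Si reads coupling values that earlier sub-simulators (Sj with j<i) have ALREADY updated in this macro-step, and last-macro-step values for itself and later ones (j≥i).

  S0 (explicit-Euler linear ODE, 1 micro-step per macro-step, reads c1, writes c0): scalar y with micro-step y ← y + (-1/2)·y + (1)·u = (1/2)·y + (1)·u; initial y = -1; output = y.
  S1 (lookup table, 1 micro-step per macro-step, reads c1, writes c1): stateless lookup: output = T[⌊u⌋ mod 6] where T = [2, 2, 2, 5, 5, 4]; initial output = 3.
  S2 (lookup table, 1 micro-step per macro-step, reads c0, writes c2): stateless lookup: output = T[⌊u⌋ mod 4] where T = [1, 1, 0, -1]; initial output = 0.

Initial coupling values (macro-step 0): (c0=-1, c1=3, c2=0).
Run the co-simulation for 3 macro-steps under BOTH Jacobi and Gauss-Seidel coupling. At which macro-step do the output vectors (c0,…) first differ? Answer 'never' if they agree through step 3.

first divergence at macro-step: 1

[Jacobi] macro 1: S0 reads c1=3 → after 1×micro: 5/2; S1 reads c1=3 → after 1×micro: 5; S2 reads c0=-1 → after 1×micro: -1 ⇒ (c0=5/2, c1=5, c2=-1)
[Jacobi] macro 2: S0 reads c1=5 → after 1×micro: 25/4; S1 reads c1=5 → after 1×micro: 4; S2 reads c0=5/2 → after 1×micro: 0 ⇒ (c0=25/4, c1=4, c2=0)
[Jacobi] macro 3: S0 reads c1=4 → after 1×micro: 57/8; S1 reads c1=4 → after 1×micro: 5; S2 reads c0=25/4 → after 1×micro: 0 ⇒ (c0=57/8, c1=5, c2=0)
[Gauss-Seidel] macro 1: S0 reads c1=3 → after 1×micro: 5/2; S1 reads c1=3 → after 1×micro: 5; S2 reads c0=5/2 → after 1×micro: 0 ⇒ (c0=5/2, c1=5, c2=0)
[Gauss-Seidel] macro 2: S0 reads c1=5 → after 1×micro: 25/4; S1 reads c1=5 → after 1×micro: 4; S2 reads c0=25/4 → after 1×micro: 0 ⇒ (c0=25/4, c1=4, c2=0)
[Gauss-Seidel] macro 3: S0 reads c1=4 → after 1×micro: 57/8; S1 reads c1=4 → after 1×micro: 5; S2 reads c0=57/8 → after 1×micro: -1 ⇒ (c0=57/8, c1=5, c2=-1)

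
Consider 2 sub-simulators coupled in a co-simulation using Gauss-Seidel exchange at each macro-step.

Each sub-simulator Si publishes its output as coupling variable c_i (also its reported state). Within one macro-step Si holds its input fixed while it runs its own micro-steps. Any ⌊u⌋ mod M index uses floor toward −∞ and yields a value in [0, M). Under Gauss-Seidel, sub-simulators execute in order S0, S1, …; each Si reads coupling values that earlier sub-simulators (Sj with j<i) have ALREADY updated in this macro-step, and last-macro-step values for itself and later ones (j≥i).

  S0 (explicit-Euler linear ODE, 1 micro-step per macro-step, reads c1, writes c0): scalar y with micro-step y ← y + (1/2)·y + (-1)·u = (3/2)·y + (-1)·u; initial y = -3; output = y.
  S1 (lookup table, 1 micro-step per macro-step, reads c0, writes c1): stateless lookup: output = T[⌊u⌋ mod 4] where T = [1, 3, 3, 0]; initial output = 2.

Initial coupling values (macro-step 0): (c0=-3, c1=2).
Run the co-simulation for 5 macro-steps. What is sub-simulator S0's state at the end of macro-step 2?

macro 1: S0 reads c1=2 → after 1×micro: -13/2; S1 reads c0=-13/2 → after 1×micro: 3 ⇒ (c0=-13/2, c1=3)
macro 2: S0 reads c1=3 → after 1×micro: -51/4; S1 reads c0=-51/4 → after 1×micro: 0 ⇒ (c0=-51/4, c1=0)
macro 3: S0 reads c1=0 → after 1×micro: -153/8; S1 reads c0=-153/8 → after 1×micro: 1 ⇒ (c0=-153/8, c1=1)
macro 4: S0 reads c1=1 → after 1×micro: -475/16; S1 reads c0=-475/16 → after 1×micro: 3 ⇒ (c0=-475/16, c1=3)
macro 5: S0 reads c1=3 → after 1×micro: -1521/32; S1 reads c0=-1521/32 → after 1×micro: 1 ⇒ (c0=-1521/32, c1=1)

S0 state at macro-step 2 = -51/4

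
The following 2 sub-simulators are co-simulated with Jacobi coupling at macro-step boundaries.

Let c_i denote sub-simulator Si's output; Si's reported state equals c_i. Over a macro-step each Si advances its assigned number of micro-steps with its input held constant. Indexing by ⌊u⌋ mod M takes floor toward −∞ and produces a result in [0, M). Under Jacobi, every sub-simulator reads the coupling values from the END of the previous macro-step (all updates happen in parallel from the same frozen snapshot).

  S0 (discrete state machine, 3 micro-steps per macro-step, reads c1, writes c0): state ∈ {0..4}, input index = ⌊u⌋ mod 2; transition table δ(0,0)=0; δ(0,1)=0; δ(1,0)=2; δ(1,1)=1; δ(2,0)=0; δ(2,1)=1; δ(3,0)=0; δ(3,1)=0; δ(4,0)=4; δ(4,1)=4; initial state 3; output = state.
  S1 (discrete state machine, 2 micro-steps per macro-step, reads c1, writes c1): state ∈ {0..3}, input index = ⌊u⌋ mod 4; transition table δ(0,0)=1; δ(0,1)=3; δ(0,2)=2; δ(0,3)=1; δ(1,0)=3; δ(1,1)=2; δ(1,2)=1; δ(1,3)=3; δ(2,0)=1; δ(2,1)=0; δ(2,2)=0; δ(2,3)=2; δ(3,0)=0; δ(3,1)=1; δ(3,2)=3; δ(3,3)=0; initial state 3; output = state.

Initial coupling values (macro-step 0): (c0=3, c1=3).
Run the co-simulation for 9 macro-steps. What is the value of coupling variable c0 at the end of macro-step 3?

macro 1: S0 reads c1=3 → after 3×micro: 0; S1 reads c1=3 → after 2×micro: 1 ⇒ (c0=0, c1=1)
macro 2: S0 reads c1=1 → after 3×micro: 0; S1 reads c1=1 → after 2×micro: 0 ⇒ (c0=0, c1=0)
macro 3: S0 reads c1=0 → after 3×micro: 0; S1 reads c1=0 → after 2×micro: 3 ⇒ (c0=0, c1=3)
macro 4: S0 reads c1=3 → after 3×micro: 0; S1 reads c1=3 → after 2×micro: 1 ⇒ (c0=0, c1=1)
macro 5: S0 reads c1=1 → after 3×micro: 0; S1 reads c1=1 → after 2×micro: 0 ⇒ (c0=0, c1=0)
macro 6: S0 reads c1=0 → after 3×micro: 0; S1 reads c1=0 → after 2×micro: 3 ⇒ (c0=0, c1=3)
macro 7: S0 reads c1=3 → after 3×micro: 0; S1 reads c1=3 → after 2×micro: 1 ⇒ (c0=0, c1=1)
macro 8: S0 reads c1=1 → after 3×micro: 0; S1 reads c1=1 → after 2×micro: 0 ⇒ (c0=0, c1=0)
macro 9: S0 reads c1=0 → after 3×micro: 0; S1 reads c1=0 → after 2×micro: 3 ⇒ (c0=0, c1=3)

c0 at macro-step 3 = 0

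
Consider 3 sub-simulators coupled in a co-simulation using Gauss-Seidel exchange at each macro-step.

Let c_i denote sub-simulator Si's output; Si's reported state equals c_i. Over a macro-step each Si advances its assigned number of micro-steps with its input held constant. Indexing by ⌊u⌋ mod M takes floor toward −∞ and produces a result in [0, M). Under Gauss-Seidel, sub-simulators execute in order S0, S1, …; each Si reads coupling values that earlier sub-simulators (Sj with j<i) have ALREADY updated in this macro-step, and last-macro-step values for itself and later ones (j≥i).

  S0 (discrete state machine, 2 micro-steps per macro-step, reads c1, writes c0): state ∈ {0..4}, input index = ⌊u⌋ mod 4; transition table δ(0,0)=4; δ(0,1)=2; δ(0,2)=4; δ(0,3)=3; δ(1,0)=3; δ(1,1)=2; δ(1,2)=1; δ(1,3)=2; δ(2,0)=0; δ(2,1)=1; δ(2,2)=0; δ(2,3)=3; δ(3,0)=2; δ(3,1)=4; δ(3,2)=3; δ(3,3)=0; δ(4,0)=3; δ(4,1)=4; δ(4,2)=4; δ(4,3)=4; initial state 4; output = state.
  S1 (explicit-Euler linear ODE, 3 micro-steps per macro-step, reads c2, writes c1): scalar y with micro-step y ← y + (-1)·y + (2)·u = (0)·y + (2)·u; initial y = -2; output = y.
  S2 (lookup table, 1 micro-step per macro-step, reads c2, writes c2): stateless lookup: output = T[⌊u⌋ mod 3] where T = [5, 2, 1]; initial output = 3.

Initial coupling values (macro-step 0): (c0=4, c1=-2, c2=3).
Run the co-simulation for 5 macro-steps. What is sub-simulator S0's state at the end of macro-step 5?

S0 state at macro-step 5 = 2

macro 1: S0 reads c1=-2 → after 2×micro: 4; S1 reads c2=3 → after 3×micro: 6; S2 reads c2=3 → after 1×micro: 5 ⇒ (c0=4, c1=6, c2=5)
macro 2: S0 reads c1=6 → after 2×micro: 4; S1 reads c2=5 → after 3×micro: 10; S2 reads c2=5 → after 1×micro: 1 ⇒ (c0=4, c1=10, c2=1)
macro 3: S0 reads c1=10 → after 2×micro: 4; S1 reads c2=1 → after 3×micro: 2; S2 reads c2=1 → after 1×micro: 2 ⇒ (c0=4, c1=2, c2=2)
macro 4: S0 reads c1=2 → after 2×micro: 4; S1 reads c2=2 → after 3×micro: 4; S2 reads c2=2 → after 1×micro: 1 ⇒ (c0=4, c1=4, c2=1)
macro 5: S0 reads c1=4 → after 2×micro: 2; S1 reads c2=1 → after 3×micro: 2; S2 reads c2=1 → after 1×micro: 2 ⇒ (c0=2, c1=2, c2=2)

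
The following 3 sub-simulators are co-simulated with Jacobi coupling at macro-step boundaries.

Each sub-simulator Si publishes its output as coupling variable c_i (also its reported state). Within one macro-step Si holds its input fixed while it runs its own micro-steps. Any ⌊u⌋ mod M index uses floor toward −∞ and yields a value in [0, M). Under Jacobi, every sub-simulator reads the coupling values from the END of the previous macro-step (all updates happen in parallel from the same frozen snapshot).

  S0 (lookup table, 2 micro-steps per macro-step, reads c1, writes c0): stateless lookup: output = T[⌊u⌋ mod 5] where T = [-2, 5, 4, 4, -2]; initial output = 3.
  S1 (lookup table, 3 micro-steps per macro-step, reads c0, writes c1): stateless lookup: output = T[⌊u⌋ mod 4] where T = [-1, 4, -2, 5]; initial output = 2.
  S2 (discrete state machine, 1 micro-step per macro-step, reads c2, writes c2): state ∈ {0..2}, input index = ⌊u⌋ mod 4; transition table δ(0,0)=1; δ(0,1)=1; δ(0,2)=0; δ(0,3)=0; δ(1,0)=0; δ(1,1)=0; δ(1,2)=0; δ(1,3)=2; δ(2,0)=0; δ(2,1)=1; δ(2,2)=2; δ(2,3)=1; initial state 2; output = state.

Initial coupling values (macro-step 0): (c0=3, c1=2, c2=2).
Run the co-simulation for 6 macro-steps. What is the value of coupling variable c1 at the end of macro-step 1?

macro 1: S0 reads c1=2 → after 2×micro: 4; S1 reads c0=3 → after 3×micro: 5; S2 reads c2=2 → after 1×micro: 2 ⇒ (c0=4, c1=5, c2=2)
macro 2: S0 reads c1=5 → after 2×micro: -2; S1 reads c0=4 → after 3×micro: -1; S2 reads c2=2 → after 1×micro: 2 ⇒ (c0=-2, c1=-1, c2=2)
macro 3: S0 reads c1=-1 → after 2×micro: -2; S1 reads c0=-2 → after 3×micro: -2; S2 reads c2=2 → after 1×micro: 2 ⇒ (c0=-2, c1=-2, c2=2)
macro 4: S0 reads c1=-2 → after 2×micro: 4; S1 reads c0=-2 → after 3×micro: -2; S2 reads c2=2 → after 1×micro: 2 ⇒ (c0=4, c1=-2, c2=2)
macro 5: S0 reads c1=-2 → after 2×micro: 4; S1 reads c0=4 → after 3×micro: -1; S2 reads c2=2 → after 1×micro: 2 ⇒ (c0=4, c1=-1, c2=2)
macro 6: S0 reads c1=-1 → after 2×micro: -2; S1 reads c0=4 → after 3×micro: -1; S2 reads c2=2 → after 1×micro: 2 ⇒ (c0=-2, c1=-1, c2=2)

c1 at macro-step 1 = 5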